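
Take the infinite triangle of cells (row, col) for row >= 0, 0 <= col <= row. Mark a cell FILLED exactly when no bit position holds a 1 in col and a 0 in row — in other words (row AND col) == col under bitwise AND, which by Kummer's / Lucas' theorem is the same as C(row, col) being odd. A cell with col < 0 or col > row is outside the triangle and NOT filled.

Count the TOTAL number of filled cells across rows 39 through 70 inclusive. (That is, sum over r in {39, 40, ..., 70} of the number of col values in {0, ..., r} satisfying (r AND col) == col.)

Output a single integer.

Answer: 486

Derivation:
r39=100111 pc4: +16 =16
r40=101000 pc2: +4 =20
r41=101001 pc3: +8 =28
r42=101010 pc3: +8 =36
r43=101011 pc4: +16 =52
r44=101100 pc3: +8 =60
r45=101101 pc4: +16 =76
r46=101110 pc4: +16 =92
r47=101111 pc5: +32 =124
r48=110000 pc2: +4 =128
r49=110001 pc3: +8 =136
r50=110010 pc3: +8 =144
r51=110011 pc4: +16 =160
r52=110100 pc3: +8 =168
r53=110101 pc4: +16 =184
r54=110110 pc4: +16 =200
r55=110111 pc5: +32 =232
r56=111000 pc3: +8 =240
r57=111001 pc4: +16 =256
r58=111010 pc4: +16 =272
r59=111011 pc5: +32 =304
r60=111100 pc4: +16 =320
r61=111101 pc5: +32 =352
r62=111110 pc5: +32 =384
r63=111111 pc6: +64 =448
r64=1000000 pc1: +2 =450
r65=1000001 pc2: +4 =454
r66=1000010 pc2: +4 =458
r67=1000011 pc3: +8 =466
r68=1000100 pc2: +4 =470
r69=1000101 pc3: +8 =478
r70=1000110 pc3: +8 =486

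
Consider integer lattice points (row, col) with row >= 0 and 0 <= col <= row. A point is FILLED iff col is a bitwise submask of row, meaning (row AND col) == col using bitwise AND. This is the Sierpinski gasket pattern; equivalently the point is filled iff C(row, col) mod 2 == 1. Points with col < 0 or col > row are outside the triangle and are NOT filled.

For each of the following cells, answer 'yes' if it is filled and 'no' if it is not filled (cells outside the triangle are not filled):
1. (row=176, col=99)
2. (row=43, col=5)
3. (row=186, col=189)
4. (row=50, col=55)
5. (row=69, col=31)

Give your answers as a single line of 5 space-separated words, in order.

Answer: no no no no no

Derivation:
(176,99): row=0b10110000, col=0b1100011, row AND col = 0b100000 = 32; 32 != 99 -> empty
(43,5): row=0b101011, col=0b101, row AND col = 0b1 = 1; 1 != 5 -> empty
(186,189): col outside [0, 186] -> not filled
(50,55): col outside [0, 50] -> not filled
(69,31): row=0b1000101, col=0b11111, row AND col = 0b101 = 5; 5 != 31 -> empty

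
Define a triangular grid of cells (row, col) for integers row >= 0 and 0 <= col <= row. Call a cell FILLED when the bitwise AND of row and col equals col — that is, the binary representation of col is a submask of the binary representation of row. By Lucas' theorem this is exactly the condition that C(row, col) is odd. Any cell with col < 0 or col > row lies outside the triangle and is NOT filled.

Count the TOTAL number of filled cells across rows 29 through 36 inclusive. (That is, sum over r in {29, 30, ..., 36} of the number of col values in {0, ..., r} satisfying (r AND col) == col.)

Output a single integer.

r29=11101 pc4: +16 =16
r30=11110 pc4: +16 =32
r31=11111 pc5: +32 =64
r32=100000 pc1: +2 =66
r33=100001 pc2: +4 =70
r34=100010 pc2: +4 =74
r35=100011 pc3: +8 =82
r36=100100 pc2: +4 =86

Answer: 86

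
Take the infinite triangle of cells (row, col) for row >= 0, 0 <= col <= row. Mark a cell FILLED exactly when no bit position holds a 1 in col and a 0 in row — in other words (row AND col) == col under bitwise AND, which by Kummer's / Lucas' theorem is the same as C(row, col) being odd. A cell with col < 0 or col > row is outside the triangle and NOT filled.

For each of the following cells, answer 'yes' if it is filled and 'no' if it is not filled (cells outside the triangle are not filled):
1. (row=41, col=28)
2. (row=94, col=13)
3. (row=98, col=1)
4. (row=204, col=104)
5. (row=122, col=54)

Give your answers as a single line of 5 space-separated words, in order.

(41,28): row=0b101001, col=0b11100, row AND col = 0b1000 = 8; 8 != 28 -> empty
(94,13): row=0b1011110, col=0b1101, row AND col = 0b1100 = 12; 12 != 13 -> empty
(98,1): row=0b1100010, col=0b1, row AND col = 0b0 = 0; 0 != 1 -> empty
(204,104): row=0b11001100, col=0b1101000, row AND col = 0b1001000 = 72; 72 != 104 -> empty
(122,54): row=0b1111010, col=0b110110, row AND col = 0b110010 = 50; 50 != 54 -> empty

Answer: no no no no no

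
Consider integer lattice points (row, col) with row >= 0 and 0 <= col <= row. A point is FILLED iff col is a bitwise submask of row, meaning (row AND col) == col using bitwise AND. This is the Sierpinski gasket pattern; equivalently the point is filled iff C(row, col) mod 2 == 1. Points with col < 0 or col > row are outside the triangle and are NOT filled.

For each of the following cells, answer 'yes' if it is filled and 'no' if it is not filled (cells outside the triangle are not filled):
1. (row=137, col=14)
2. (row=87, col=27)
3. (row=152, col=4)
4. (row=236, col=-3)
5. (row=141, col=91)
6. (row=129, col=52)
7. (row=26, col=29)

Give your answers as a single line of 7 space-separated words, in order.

Answer: no no no no no no no

Derivation:
(137,14): row=0b10001001, col=0b1110, row AND col = 0b1000 = 8; 8 != 14 -> empty
(87,27): row=0b1010111, col=0b11011, row AND col = 0b10011 = 19; 19 != 27 -> empty
(152,4): row=0b10011000, col=0b100, row AND col = 0b0 = 0; 0 != 4 -> empty
(236,-3): col outside [0, 236] -> not filled
(141,91): row=0b10001101, col=0b1011011, row AND col = 0b1001 = 9; 9 != 91 -> empty
(129,52): row=0b10000001, col=0b110100, row AND col = 0b0 = 0; 0 != 52 -> empty
(26,29): col outside [0, 26] -> not filled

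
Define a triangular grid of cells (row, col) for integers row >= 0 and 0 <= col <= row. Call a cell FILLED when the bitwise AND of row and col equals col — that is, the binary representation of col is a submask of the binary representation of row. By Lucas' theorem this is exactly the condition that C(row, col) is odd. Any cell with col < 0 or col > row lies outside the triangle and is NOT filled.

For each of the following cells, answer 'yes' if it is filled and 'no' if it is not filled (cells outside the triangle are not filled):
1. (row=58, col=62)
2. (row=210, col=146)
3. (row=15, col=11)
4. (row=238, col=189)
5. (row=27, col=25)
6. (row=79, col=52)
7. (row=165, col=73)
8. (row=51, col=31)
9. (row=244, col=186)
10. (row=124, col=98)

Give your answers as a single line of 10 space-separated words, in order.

(58,62): col outside [0, 58] -> not filled
(210,146): row=0b11010010, col=0b10010010, row AND col = 0b10010010 = 146; 146 == 146 -> filled
(15,11): row=0b1111, col=0b1011, row AND col = 0b1011 = 11; 11 == 11 -> filled
(238,189): row=0b11101110, col=0b10111101, row AND col = 0b10101100 = 172; 172 != 189 -> empty
(27,25): row=0b11011, col=0b11001, row AND col = 0b11001 = 25; 25 == 25 -> filled
(79,52): row=0b1001111, col=0b110100, row AND col = 0b100 = 4; 4 != 52 -> empty
(165,73): row=0b10100101, col=0b1001001, row AND col = 0b1 = 1; 1 != 73 -> empty
(51,31): row=0b110011, col=0b11111, row AND col = 0b10011 = 19; 19 != 31 -> empty
(244,186): row=0b11110100, col=0b10111010, row AND col = 0b10110000 = 176; 176 != 186 -> empty
(124,98): row=0b1111100, col=0b1100010, row AND col = 0b1100000 = 96; 96 != 98 -> empty

Answer: no yes yes no yes no no no no no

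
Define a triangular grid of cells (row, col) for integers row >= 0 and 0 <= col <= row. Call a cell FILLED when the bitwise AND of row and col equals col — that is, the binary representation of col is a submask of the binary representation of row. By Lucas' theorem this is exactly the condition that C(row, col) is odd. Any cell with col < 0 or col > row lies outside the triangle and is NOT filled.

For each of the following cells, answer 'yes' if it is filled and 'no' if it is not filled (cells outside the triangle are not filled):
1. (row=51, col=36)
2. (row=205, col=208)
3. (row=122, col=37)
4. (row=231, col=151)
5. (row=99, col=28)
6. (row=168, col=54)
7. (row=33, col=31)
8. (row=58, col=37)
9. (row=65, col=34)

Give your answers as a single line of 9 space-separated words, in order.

(51,36): row=0b110011, col=0b100100, row AND col = 0b100000 = 32; 32 != 36 -> empty
(205,208): col outside [0, 205] -> not filled
(122,37): row=0b1111010, col=0b100101, row AND col = 0b100000 = 32; 32 != 37 -> empty
(231,151): row=0b11100111, col=0b10010111, row AND col = 0b10000111 = 135; 135 != 151 -> empty
(99,28): row=0b1100011, col=0b11100, row AND col = 0b0 = 0; 0 != 28 -> empty
(168,54): row=0b10101000, col=0b110110, row AND col = 0b100000 = 32; 32 != 54 -> empty
(33,31): row=0b100001, col=0b11111, row AND col = 0b1 = 1; 1 != 31 -> empty
(58,37): row=0b111010, col=0b100101, row AND col = 0b100000 = 32; 32 != 37 -> empty
(65,34): row=0b1000001, col=0b100010, row AND col = 0b0 = 0; 0 != 34 -> empty

Answer: no no no no no no no no no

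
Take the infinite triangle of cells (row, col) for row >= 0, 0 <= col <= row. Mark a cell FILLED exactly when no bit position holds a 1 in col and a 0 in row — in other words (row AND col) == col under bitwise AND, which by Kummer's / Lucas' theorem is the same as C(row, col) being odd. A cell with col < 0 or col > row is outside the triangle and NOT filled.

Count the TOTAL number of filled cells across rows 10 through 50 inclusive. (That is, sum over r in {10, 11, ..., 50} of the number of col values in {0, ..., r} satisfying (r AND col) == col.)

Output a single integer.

r10=1010 pc2: +4 =4
r11=1011 pc3: +8 =12
r12=1100 pc2: +4 =16
r13=1101 pc3: +8 =24
r14=1110 pc3: +8 =32
r15=1111 pc4: +16 =48
r16=10000 pc1: +2 =50
r17=10001 pc2: +4 =54
r18=10010 pc2: +4 =58
r19=10011 pc3: +8 =66
r20=10100 pc2: +4 =70
r21=10101 pc3: +8 =78
r22=10110 pc3: +8 =86
r23=10111 pc4: +16 =102
r24=11000 pc2: +4 =106
r25=11001 pc3: +8 =114
r26=11010 pc3: +8 =122
r27=11011 pc4: +16 =138
r28=11100 pc3: +8 =146
r29=11101 pc4: +16 =162
r30=11110 pc4: +16 =178
r31=11111 pc5: +32 =210
r32=100000 pc1: +2 =212
r33=100001 pc2: +4 =216
r34=100010 pc2: +4 =220
r35=100011 pc3: +8 =228
r36=100100 pc2: +4 =232
r37=100101 pc3: +8 =240
r38=100110 pc3: +8 =248
r39=100111 pc4: +16 =264
r40=101000 pc2: +4 =268
r41=101001 pc3: +8 =276
r42=101010 pc3: +8 =284
r43=101011 pc4: +16 =300
r44=101100 pc3: +8 =308
r45=101101 pc4: +16 =324
r46=101110 pc4: +16 =340
r47=101111 pc5: +32 =372
r48=110000 pc2: +4 =376
r49=110001 pc3: +8 =384
r50=110010 pc3: +8 =392

Answer: 392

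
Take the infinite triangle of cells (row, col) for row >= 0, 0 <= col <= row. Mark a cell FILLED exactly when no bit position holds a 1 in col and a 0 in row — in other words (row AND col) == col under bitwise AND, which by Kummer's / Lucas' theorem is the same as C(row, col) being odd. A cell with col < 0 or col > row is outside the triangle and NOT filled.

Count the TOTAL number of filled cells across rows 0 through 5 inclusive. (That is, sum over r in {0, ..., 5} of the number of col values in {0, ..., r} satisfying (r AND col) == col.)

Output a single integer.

Answer: 15

Derivation:
r0=0 pc0: +1 =1
r1=1 pc1: +2 =3
r2=10 pc1: +2 =5
r3=11 pc2: +4 =9
r4=100 pc1: +2 =11
r5=101 pc2: +4 =15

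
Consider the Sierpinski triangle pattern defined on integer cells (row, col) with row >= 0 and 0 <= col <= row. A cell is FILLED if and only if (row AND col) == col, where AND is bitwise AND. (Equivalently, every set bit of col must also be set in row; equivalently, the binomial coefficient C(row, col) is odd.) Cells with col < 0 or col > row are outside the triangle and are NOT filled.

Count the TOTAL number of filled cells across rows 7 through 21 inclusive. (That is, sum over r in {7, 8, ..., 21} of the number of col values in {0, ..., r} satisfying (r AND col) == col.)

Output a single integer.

Answer: 92

Derivation:
r7=111 pc3: +8 =8
r8=1000 pc1: +2 =10
r9=1001 pc2: +4 =14
r10=1010 pc2: +4 =18
r11=1011 pc3: +8 =26
r12=1100 pc2: +4 =30
r13=1101 pc3: +8 =38
r14=1110 pc3: +8 =46
r15=1111 pc4: +16 =62
r16=10000 pc1: +2 =64
r17=10001 pc2: +4 =68
r18=10010 pc2: +4 =72
r19=10011 pc3: +8 =80
r20=10100 pc2: +4 =84
r21=10101 pc3: +8 =92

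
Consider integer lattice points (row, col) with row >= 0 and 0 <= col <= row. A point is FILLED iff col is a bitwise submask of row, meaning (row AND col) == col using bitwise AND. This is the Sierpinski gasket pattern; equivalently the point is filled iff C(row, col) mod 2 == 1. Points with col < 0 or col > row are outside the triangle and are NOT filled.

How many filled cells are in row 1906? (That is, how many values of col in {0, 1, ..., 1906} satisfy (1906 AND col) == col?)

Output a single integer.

1906 in binary = 11101110010
popcount(1906) = number of 1-bits in 11101110010 = 7
A col c satisfies (1906 AND c) == c iff every set bit of c is also set in 1906; each of the 7 set bits of 1906 can independently be on or off in c.
count = 2^7 = 128

Answer: 128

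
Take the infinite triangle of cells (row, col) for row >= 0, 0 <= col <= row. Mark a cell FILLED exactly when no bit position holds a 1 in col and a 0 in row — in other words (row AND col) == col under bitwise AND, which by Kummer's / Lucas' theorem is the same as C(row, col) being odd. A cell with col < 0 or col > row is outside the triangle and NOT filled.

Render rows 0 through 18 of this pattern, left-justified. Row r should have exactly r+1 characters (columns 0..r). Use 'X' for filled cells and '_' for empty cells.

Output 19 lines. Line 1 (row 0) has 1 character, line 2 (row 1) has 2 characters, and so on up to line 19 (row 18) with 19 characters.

Answer: X
XX
X_X
XXXX
X___X
XX__XX
X_X_X_X
XXXXXXXX
X_______X
XX______XX
X_X_____X_X
XXXX____XXXX
X___X___X___X
XX__XX__XX__XX
X_X_X_X_X_X_X_X
XXXXXXXXXXXXXXXX
X_______________X
XX______________XX
X_X_____________X_X

Derivation:
r0=0: X
r1=1: XX
r2=10: X_X
r3=11: XXXX
r4=100: X___X
r5=101: XX__XX
r6=110: X_X_X_X
r7=111: XXXXXXXX
r8=1000: X_______X
r9=1001: XX______XX
r10=1010: X_X_____X_X
r11=1011: XXXX____XXXX
r12=1100: X___X___X___X
r13=1101: XX__XX__XX__XX
r14=1110: X_X_X_X_X_X_X_X
r15=1111: XXXXXXXXXXXXXXXX
r16=10000: X_______________X
r17=10001: XX______________XX
r18=10010: X_X_____________X_X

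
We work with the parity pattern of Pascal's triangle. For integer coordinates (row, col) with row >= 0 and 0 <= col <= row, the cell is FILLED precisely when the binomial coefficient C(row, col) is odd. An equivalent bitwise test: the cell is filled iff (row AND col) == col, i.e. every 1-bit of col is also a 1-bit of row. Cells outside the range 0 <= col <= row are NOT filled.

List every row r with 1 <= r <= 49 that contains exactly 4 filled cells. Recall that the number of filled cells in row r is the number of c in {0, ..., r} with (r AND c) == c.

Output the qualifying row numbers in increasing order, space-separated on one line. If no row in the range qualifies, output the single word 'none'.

Answer: 3 5 6 9 10 12 17 18 20 24 33 34 36 40 48

Derivation:
Row r has 2^popcount(r) filled cells, so we need popcount(r) = log2(4) = 2.
Scan r = 1..49 and keep those with exactly 2 one-bits:
r=1=1 popcount=1 -> skip
r=2=10 popcount=1 -> skip
r=3=11 popcount=2 -> KEEP
r=4=100 popcount=1 -> skip
r=5=101 popcount=2 -> KEEP
r=6=110 popcount=2 -> KEEP
r=7=111 popcount=3 -> skip
r=8=1000 popcount=1 -> skip
r=9=1001 popcount=2 -> KEEP
r=10=1010 popcount=2 -> KEEP
r=11=1011 popcount=3 -> skip
r=12=1100 popcount=2 -> KEEP
r=13=1101 popcount=3 -> skip
r=14=1110 popcount=3 -> skip
r=15=1111 popcount=4 -> skip
r=16=10000 popcount=1 -> skip
r=17=10001 popcount=2 -> KEEP
r=18=10010 popcount=2 -> KEEP
r=19=10011 popcount=3 -> skip
r=20=10100 popcount=2 -> KEEP
r=21=10101 popcount=3 -> skip
r=22=10110 popcount=3 -> skip
r=23=10111 popcount=4 -> skip
r=24=11000 popcount=2 -> KEEP
r=25=11001 popcount=3 -> skip
r=26=11010 popcount=3 -> skip
r=27=11011 popcount=4 -> skip
r=28=11100 popcount=3 -> skip
r=29=11101 popcount=4 -> skip
r=30=11110 popcount=4 -> skip
r=31=11111 popcount=5 -> skip
r=32=100000 popcount=1 -> skip
r=33=100001 popcount=2 -> KEEP
r=34=100010 popcount=2 -> KEEP
r=35=100011 popcount=3 -> skip
r=36=100100 popcount=2 -> KEEP
r=37=100101 popcount=3 -> skip
r=38=100110 popcount=3 -> skip
r=39=100111 popcount=4 -> skip
r=40=101000 popcount=2 -> KEEP
r=41=101001 popcount=3 -> skip
r=42=101010 popcount=3 -> skip
r=43=101011 popcount=4 -> skip
r=44=101100 popcount=3 -> skip
r=45=101101 popcount=4 -> skip
r=46=101110 popcount=4 -> skip
r=47=101111 popcount=5 -> skip
r=48=110000 popcount=2 -> KEEP
r=49=110001 popcount=3 -> skip
Kept rows: 3 5 6 9 10 12 17 18 20 24 33 34 36 40 48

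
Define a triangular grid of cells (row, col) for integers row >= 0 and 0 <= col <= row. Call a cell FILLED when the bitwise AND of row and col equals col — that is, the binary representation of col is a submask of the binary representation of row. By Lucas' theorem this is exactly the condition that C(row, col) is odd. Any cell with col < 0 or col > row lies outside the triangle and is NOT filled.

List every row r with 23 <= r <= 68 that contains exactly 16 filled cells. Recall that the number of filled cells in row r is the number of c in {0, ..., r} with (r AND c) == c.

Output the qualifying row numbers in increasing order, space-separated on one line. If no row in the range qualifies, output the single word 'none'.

Answer: 23 27 29 30 39 43 45 46 51 53 54 57 58 60

Derivation:
Row r has 2^popcount(r) filled cells, so we need popcount(r) = log2(16) = 4.
Scan r = 23..68 and keep those with exactly 4 one-bits:
r=23=10111 popcount=4 -> KEEP
r=24=11000 popcount=2 -> skip
r=25=11001 popcount=3 -> skip
r=26=11010 popcount=3 -> skip
r=27=11011 popcount=4 -> KEEP
r=28=11100 popcount=3 -> skip
r=29=11101 popcount=4 -> KEEP
r=30=11110 popcount=4 -> KEEP
r=31=11111 popcount=5 -> skip
r=32=100000 popcount=1 -> skip
r=33=100001 popcount=2 -> skip
r=34=100010 popcount=2 -> skip
r=35=100011 popcount=3 -> skip
r=36=100100 popcount=2 -> skip
r=37=100101 popcount=3 -> skip
r=38=100110 popcount=3 -> skip
r=39=100111 popcount=4 -> KEEP
r=40=101000 popcount=2 -> skip
r=41=101001 popcount=3 -> skip
r=42=101010 popcount=3 -> skip
r=43=101011 popcount=4 -> KEEP
r=44=101100 popcount=3 -> skip
r=45=101101 popcount=4 -> KEEP
r=46=101110 popcount=4 -> KEEP
r=47=101111 popcount=5 -> skip
r=48=110000 popcount=2 -> skip
r=49=110001 popcount=3 -> skip
r=50=110010 popcount=3 -> skip
r=51=110011 popcount=4 -> KEEP
r=52=110100 popcount=3 -> skip
r=53=110101 popcount=4 -> KEEP
r=54=110110 popcount=4 -> KEEP
r=55=110111 popcount=5 -> skip
r=56=111000 popcount=3 -> skip
r=57=111001 popcount=4 -> KEEP
r=58=111010 popcount=4 -> KEEP
r=59=111011 popcount=5 -> skip
r=60=111100 popcount=4 -> KEEP
r=61=111101 popcount=5 -> skip
r=62=111110 popcount=5 -> skip
r=63=111111 popcount=6 -> skip
r=64=1000000 popcount=1 -> skip
r=65=1000001 popcount=2 -> skip
r=66=1000010 popcount=2 -> skip
r=67=1000011 popcount=3 -> skip
r=68=1000100 popcount=2 -> skip
Kept rows: 23 27 29 30 39 43 45 46 51 53 54 57 58 60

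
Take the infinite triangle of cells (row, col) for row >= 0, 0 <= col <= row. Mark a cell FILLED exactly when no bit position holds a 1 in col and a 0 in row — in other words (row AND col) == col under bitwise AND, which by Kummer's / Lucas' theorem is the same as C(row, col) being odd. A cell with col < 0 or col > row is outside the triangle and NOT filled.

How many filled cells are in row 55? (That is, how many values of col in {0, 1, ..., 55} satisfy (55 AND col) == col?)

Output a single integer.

55 in binary = 110111
popcount(55) = number of 1-bits in 110111 = 5
A col c satisfies (55 AND c) == c iff every set bit of c is also set in 55; each of the 5 set bits of 55 can independently be on or off in c.
count = 2^5 = 32

Answer: 32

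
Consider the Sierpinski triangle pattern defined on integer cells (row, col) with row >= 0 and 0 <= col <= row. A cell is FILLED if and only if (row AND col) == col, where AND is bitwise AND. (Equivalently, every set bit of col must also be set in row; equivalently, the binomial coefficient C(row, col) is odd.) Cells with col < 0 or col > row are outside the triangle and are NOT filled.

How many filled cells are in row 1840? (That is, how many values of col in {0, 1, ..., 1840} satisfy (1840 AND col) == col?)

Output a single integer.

Answer: 32

Derivation:
1840 in binary = 11100110000
popcount(1840) = number of 1-bits in 11100110000 = 5
A col c satisfies (1840 AND c) == c iff every set bit of c is also set in 1840; each of the 5 set bits of 1840 can independently be on or off in c.
count = 2^5 = 32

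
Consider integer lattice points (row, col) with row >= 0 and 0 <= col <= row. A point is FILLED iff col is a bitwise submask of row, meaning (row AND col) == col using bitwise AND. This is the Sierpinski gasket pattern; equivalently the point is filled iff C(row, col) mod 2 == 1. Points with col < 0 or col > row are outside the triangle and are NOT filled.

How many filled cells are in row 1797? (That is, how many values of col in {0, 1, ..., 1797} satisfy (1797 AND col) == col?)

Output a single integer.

1797 in binary = 11100000101
popcount(1797) = number of 1-bits in 11100000101 = 5
A col c satisfies (1797 AND c) == c iff every set bit of c is also set in 1797; each of the 5 set bits of 1797 can independently be on or off in c.
count = 2^5 = 32

Answer: 32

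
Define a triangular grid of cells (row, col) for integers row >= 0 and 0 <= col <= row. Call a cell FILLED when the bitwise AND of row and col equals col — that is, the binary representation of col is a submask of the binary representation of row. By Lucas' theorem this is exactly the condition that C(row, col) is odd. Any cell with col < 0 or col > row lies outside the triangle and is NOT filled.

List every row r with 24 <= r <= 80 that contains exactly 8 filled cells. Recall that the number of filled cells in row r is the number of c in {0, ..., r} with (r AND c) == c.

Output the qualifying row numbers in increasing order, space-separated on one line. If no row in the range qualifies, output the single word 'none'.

Row r has 2^popcount(r) filled cells, so we need popcount(r) = log2(8) = 3.
Scan r = 24..80 and keep those with exactly 3 one-bits:
r=24=11000 popcount=2 -> skip
r=25=11001 popcount=3 -> KEEP
r=26=11010 popcount=3 -> KEEP
r=27=11011 popcount=4 -> skip
r=28=11100 popcount=3 -> KEEP
r=29=11101 popcount=4 -> skip
r=30=11110 popcount=4 -> skip
r=31=11111 popcount=5 -> skip
r=32=100000 popcount=1 -> skip
r=33=100001 popcount=2 -> skip
r=34=100010 popcount=2 -> skip
r=35=100011 popcount=3 -> KEEP
r=36=100100 popcount=2 -> skip
r=37=100101 popcount=3 -> KEEP
r=38=100110 popcount=3 -> KEEP
r=39=100111 popcount=4 -> skip
r=40=101000 popcount=2 -> skip
r=41=101001 popcount=3 -> KEEP
r=42=101010 popcount=3 -> KEEP
r=43=101011 popcount=4 -> skip
r=44=101100 popcount=3 -> KEEP
r=45=101101 popcount=4 -> skip
r=46=101110 popcount=4 -> skip
r=47=101111 popcount=5 -> skip
r=48=110000 popcount=2 -> skip
r=49=110001 popcount=3 -> KEEP
r=50=110010 popcount=3 -> KEEP
r=51=110011 popcount=4 -> skip
r=52=110100 popcount=3 -> KEEP
r=53=110101 popcount=4 -> skip
r=54=110110 popcount=4 -> skip
r=55=110111 popcount=5 -> skip
r=56=111000 popcount=3 -> KEEP
r=57=111001 popcount=4 -> skip
r=58=111010 popcount=4 -> skip
r=59=111011 popcount=5 -> skip
r=60=111100 popcount=4 -> skip
r=61=111101 popcount=5 -> skip
r=62=111110 popcount=5 -> skip
r=63=111111 popcount=6 -> skip
r=64=1000000 popcount=1 -> skip
r=65=1000001 popcount=2 -> skip
r=66=1000010 popcount=2 -> skip
r=67=1000011 popcount=3 -> KEEP
r=68=1000100 popcount=2 -> skip
r=69=1000101 popcount=3 -> KEEP
r=70=1000110 popcount=3 -> KEEP
r=71=1000111 popcount=4 -> skip
r=72=1001000 popcount=2 -> skip
r=73=1001001 popcount=3 -> KEEP
r=74=1001010 popcount=3 -> KEEP
r=75=1001011 popcount=4 -> skip
r=76=1001100 popcount=3 -> KEEP
r=77=1001101 popcount=4 -> skip
r=78=1001110 popcount=4 -> skip
r=79=1001111 popcount=5 -> skip
r=80=1010000 popcount=2 -> skip
Kept rows: 25 26 28 35 37 38 41 42 44 49 50 52 56 67 69 70 73 74 76

Answer: 25 26 28 35 37 38 41 42 44 49 50 52 56 67 69 70 73 74 76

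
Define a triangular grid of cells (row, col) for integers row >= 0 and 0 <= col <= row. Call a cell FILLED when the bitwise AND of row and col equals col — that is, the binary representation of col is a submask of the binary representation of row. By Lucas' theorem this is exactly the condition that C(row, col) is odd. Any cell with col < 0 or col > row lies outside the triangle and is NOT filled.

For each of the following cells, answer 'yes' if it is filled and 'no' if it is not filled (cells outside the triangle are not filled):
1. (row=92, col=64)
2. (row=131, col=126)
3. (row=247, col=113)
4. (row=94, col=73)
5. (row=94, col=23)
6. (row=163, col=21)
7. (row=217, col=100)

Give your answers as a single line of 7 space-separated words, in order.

Answer: yes no yes no no no no

Derivation:
(92,64): row=0b1011100, col=0b1000000, row AND col = 0b1000000 = 64; 64 == 64 -> filled
(131,126): row=0b10000011, col=0b1111110, row AND col = 0b10 = 2; 2 != 126 -> empty
(247,113): row=0b11110111, col=0b1110001, row AND col = 0b1110001 = 113; 113 == 113 -> filled
(94,73): row=0b1011110, col=0b1001001, row AND col = 0b1001000 = 72; 72 != 73 -> empty
(94,23): row=0b1011110, col=0b10111, row AND col = 0b10110 = 22; 22 != 23 -> empty
(163,21): row=0b10100011, col=0b10101, row AND col = 0b1 = 1; 1 != 21 -> empty
(217,100): row=0b11011001, col=0b1100100, row AND col = 0b1000000 = 64; 64 != 100 -> empty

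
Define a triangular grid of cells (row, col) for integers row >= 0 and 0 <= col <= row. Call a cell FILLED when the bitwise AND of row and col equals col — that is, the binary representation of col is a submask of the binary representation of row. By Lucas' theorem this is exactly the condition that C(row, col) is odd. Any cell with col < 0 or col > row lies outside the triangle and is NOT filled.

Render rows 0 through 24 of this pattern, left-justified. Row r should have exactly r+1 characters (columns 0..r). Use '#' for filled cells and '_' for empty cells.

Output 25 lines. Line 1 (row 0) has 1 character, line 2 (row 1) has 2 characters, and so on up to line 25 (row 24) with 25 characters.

r0=0: #
r1=1: ##
r2=10: #_#
r3=11: ####
r4=100: #___#
r5=101: ##__##
r6=110: #_#_#_#
r7=111: ########
r8=1000: #_______#
r9=1001: ##______##
r10=1010: #_#_____#_#
r11=1011: ####____####
r12=1100: #___#___#___#
r13=1101: ##__##__##__##
r14=1110: #_#_#_#_#_#_#_#
r15=1111: ################
r16=10000: #_______________#
r17=10001: ##______________##
r18=10010: #_#_____________#_#
r19=10011: ####____________####
r20=10100: #___#___________#___#
r21=10101: ##__##__________##__##
r22=10110: #_#_#_#_________#_#_#_#
r23=10111: ########________########
r24=11000: #_______#_______#_______#

Answer: #
##
#_#
####
#___#
##__##
#_#_#_#
########
#_______#
##______##
#_#_____#_#
####____####
#___#___#___#
##__##__##__##
#_#_#_#_#_#_#_#
################
#_______________#
##______________##
#_#_____________#_#
####____________####
#___#___________#___#
##__##__________##__##
#_#_#_#_________#_#_#_#
########________########
#_______#_______#_______#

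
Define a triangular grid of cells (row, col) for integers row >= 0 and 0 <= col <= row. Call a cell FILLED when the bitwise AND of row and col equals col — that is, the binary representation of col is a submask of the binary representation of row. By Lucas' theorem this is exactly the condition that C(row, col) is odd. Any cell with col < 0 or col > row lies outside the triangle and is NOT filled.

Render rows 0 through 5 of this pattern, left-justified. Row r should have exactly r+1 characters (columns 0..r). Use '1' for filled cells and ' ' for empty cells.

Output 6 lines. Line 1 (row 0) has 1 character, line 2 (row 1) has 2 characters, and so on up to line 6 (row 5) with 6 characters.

r0=0: 1
r1=1: 11
r2=10: 1 1
r3=11: 1111
r4=100: 1   1
r5=101: 11  11

Answer: 1
11
1 1
1111
1   1
11  11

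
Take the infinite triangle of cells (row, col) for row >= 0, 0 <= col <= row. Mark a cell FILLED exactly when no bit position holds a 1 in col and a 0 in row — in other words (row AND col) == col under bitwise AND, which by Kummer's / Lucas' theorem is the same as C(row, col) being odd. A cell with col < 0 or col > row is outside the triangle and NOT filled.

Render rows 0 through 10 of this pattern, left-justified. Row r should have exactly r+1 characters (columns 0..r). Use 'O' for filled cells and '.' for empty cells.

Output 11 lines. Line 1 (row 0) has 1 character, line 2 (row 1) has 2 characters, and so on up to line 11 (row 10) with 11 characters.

r0=0: O
r1=1: OO
r2=10: O.O
r3=11: OOOO
r4=100: O...O
r5=101: OO..OO
r6=110: O.O.O.O
r7=111: OOOOOOOO
r8=1000: O.......O
r9=1001: OO......OO
r10=1010: O.O.....O.O

Answer: O
OO
O.O
OOOO
O...O
OO..OO
O.O.O.O
OOOOOOOO
O.......O
OO......OO
O.O.....O.O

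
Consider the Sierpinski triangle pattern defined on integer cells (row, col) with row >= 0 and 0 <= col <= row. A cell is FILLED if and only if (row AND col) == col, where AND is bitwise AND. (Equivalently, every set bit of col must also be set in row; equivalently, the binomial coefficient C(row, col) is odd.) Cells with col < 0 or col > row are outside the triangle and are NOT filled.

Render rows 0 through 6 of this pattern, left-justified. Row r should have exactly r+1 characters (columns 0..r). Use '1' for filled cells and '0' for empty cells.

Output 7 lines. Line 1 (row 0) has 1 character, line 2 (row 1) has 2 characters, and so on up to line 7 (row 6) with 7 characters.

r0=0: 1
r1=1: 11
r2=10: 101
r3=11: 1111
r4=100: 10001
r5=101: 110011
r6=110: 1010101

Answer: 1
11
101
1111
10001
110011
1010101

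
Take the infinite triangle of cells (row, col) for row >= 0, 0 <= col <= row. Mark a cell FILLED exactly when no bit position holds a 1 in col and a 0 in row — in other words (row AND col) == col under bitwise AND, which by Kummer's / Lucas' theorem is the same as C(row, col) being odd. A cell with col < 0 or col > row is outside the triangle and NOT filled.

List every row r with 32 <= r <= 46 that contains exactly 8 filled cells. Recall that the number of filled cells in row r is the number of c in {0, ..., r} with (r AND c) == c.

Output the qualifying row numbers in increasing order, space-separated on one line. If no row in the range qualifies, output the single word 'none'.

Row r has 2^popcount(r) filled cells, so we need popcount(r) = log2(8) = 3.
Scan r = 32..46 and keep those with exactly 3 one-bits:
r=32=100000 popcount=1 -> skip
r=33=100001 popcount=2 -> skip
r=34=100010 popcount=2 -> skip
r=35=100011 popcount=3 -> KEEP
r=36=100100 popcount=2 -> skip
r=37=100101 popcount=3 -> KEEP
r=38=100110 popcount=3 -> KEEP
r=39=100111 popcount=4 -> skip
r=40=101000 popcount=2 -> skip
r=41=101001 popcount=3 -> KEEP
r=42=101010 popcount=3 -> KEEP
r=43=101011 popcount=4 -> skip
r=44=101100 popcount=3 -> KEEP
r=45=101101 popcount=4 -> skip
r=46=101110 popcount=4 -> skip
Kept rows: 35 37 38 41 42 44

Answer: 35 37 38 41 42 44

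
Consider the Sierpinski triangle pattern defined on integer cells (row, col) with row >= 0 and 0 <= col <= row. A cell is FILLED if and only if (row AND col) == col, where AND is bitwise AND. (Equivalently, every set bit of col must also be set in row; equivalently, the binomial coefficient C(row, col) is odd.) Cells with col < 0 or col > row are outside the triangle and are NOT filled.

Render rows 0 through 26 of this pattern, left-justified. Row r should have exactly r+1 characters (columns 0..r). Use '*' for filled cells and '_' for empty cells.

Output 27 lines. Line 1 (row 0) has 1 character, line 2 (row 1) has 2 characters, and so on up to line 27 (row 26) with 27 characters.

r0=0: *
r1=1: **
r2=10: *_*
r3=11: ****
r4=100: *___*
r5=101: **__**
r6=110: *_*_*_*
r7=111: ********
r8=1000: *_______*
r9=1001: **______**
r10=1010: *_*_____*_*
r11=1011: ****____****
r12=1100: *___*___*___*
r13=1101: **__**__**__**
r14=1110: *_*_*_*_*_*_*_*
r15=1111: ****************
r16=10000: *_______________*
r17=10001: **______________**
r18=10010: *_*_____________*_*
r19=10011: ****____________****
r20=10100: *___*___________*___*
r21=10101: **__**__________**__**
r22=10110: *_*_*_*_________*_*_*_*
r23=10111: ********________********
r24=11000: *_______*_______*_______*
r25=11001: **______**______**______**
r26=11010: *_*_____*_*_____*_*_____*_*

Answer: *
**
*_*
****
*___*
**__**
*_*_*_*
********
*_______*
**______**
*_*_____*_*
****____****
*___*___*___*
**__**__**__**
*_*_*_*_*_*_*_*
****************
*_______________*
**______________**
*_*_____________*_*
****____________****
*___*___________*___*
**__**__________**__**
*_*_*_*_________*_*_*_*
********________********
*_______*_______*_______*
**______**______**______**
*_*_____*_*_____*_*_____*_*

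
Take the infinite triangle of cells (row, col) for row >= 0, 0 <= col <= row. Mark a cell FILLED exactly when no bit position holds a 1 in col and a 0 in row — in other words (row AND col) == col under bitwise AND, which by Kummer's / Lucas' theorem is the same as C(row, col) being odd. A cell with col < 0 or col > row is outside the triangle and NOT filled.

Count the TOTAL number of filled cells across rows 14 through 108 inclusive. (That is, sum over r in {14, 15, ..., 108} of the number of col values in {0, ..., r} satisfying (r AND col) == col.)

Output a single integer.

r14=1110 pc3: +8 =8
r15=1111 pc4: +16 =24
r16=10000 pc1: +2 =26
r17=10001 pc2: +4 =30
r18=10010 pc2: +4 =34
r19=10011 pc3: +8 =42
r20=10100 pc2: +4 =46
r21=10101 pc3: +8 =54
r22=10110 pc3: +8 =62
r23=10111 pc4: +16 =78
r24=11000 pc2: +4 =82
r25=11001 pc3: +8 =90
r26=11010 pc3: +8 =98
r27=11011 pc4: +16 =114
r28=11100 pc3: +8 =122
r29=11101 pc4: +16 =138
r30=11110 pc4: +16 =154
r31=11111 pc5: +32 =186
r32=100000 pc1: +2 =188
r33=100001 pc2: +4 =192
r34=100010 pc2: +4 =196
r35=100011 pc3: +8 =204
r36=100100 pc2: +4 =208
r37=100101 pc3: +8 =216
r38=100110 pc3: +8 =224
r39=100111 pc4: +16 =240
r40=101000 pc2: +4 =244
r41=101001 pc3: +8 =252
r42=101010 pc3: +8 =260
r43=101011 pc4: +16 =276
r44=101100 pc3: +8 =284
r45=101101 pc4: +16 =300
r46=101110 pc4: +16 =316
r47=101111 pc5: +32 =348
r48=110000 pc2: +4 =352
r49=110001 pc3: +8 =360
r50=110010 pc3: +8 =368
r51=110011 pc4: +16 =384
r52=110100 pc3: +8 =392
r53=110101 pc4: +16 =408
r54=110110 pc4: +16 =424
r55=110111 pc5: +32 =456
r56=111000 pc3: +8 =464
r57=111001 pc4: +16 =480
r58=111010 pc4: +16 =496
r59=111011 pc5: +32 =528
r60=111100 pc4: +16 =544
r61=111101 pc5: +32 =576
r62=111110 pc5: +32 =608
r63=111111 pc6: +64 =672
r64=1000000 pc1: +2 =674
r65=1000001 pc2: +4 =678
r66=1000010 pc2: +4 =682
r67=1000011 pc3: +8 =690
r68=1000100 pc2: +4 =694
r69=1000101 pc3: +8 =702
r70=1000110 pc3: +8 =710
r71=1000111 pc4: +16 =726
r72=1001000 pc2: +4 =730
r73=1001001 pc3: +8 =738
r74=1001010 pc3: +8 =746
r75=1001011 pc4: +16 =762
r76=1001100 pc3: +8 =770
r77=1001101 pc4: +16 =786
r78=1001110 pc4: +16 =802
r79=1001111 pc5: +32 =834
r80=1010000 pc2: +4 =838
r81=1010001 pc3: +8 =846
r82=1010010 pc3: +8 =854
r83=1010011 pc4: +16 =870
r84=1010100 pc3: +8 =878
r85=1010101 pc4: +16 =894
r86=1010110 pc4: +16 =910
r87=1010111 pc5: +32 =942
r88=1011000 pc3: +8 =950
r89=1011001 pc4: +16 =966
r90=1011010 pc4: +16 =982
r91=1011011 pc5: +32 =1014
r92=1011100 pc4: +16 =1030
r93=1011101 pc5: +32 =1062
r94=1011110 pc5: +32 =1094
r95=1011111 pc6: +64 =1158
r96=1100000 pc2: +4 =1162
r97=1100001 pc3: +8 =1170
r98=1100010 pc3: +8 =1178
r99=1100011 pc4: +16 =1194
r100=1100100 pc3: +8 =1202
r101=1100101 pc4: +16 =1218
r102=1100110 pc4: +16 =1234
r103=1100111 pc5: +32 =1266
r104=1101000 pc3: +8 =1274
r105=1101001 pc4: +16 =1290
r106=1101010 pc4: +16 =1306
r107=1101011 pc5: +32 =1338
r108=1101100 pc4: +16 =1354

Answer: 1354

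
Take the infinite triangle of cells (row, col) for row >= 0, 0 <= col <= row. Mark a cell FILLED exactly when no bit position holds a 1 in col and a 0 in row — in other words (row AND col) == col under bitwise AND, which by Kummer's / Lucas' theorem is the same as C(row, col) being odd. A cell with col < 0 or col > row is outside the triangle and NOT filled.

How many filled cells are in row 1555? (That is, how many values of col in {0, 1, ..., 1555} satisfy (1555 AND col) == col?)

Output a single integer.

Answer: 32

Derivation:
1555 in binary = 11000010011
popcount(1555) = number of 1-bits in 11000010011 = 5
A col c satisfies (1555 AND c) == c iff every set bit of c is also set in 1555; each of the 5 set bits of 1555 can independently be on or off in c.
count = 2^5 = 32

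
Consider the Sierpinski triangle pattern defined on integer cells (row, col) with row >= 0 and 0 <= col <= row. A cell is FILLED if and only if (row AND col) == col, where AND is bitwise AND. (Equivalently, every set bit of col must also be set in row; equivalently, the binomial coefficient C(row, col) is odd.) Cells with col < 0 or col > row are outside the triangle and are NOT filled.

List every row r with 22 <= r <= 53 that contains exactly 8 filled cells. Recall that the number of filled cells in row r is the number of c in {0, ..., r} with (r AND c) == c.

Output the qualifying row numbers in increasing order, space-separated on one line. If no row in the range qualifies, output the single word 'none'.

Answer: 22 25 26 28 35 37 38 41 42 44 49 50 52

Derivation:
Row r has 2^popcount(r) filled cells, so we need popcount(r) = log2(8) = 3.
Scan r = 22..53 and keep those with exactly 3 one-bits:
r=22=10110 popcount=3 -> KEEP
r=23=10111 popcount=4 -> skip
r=24=11000 popcount=2 -> skip
r=25=11001 popcount=3 -> KEEP
r=26=11010 popcount=3 -> KEEP
r=27=11011 popcount=4 -> skip
r=28=11100 popcount=3 -> KEEP
r=29=11101 popcount=4 -> skip
r=30=11110 popcount=4 -> skip
r=31=11111 popcount=5 -> skip
r=32=100000 popcount=1 -> skip
r=33=100001 popcount=2 -> skip
r=34=100010 popcount=2 -> skip
r=35=100011 popcount=3 -> KEEP
r=36=100100 popcount=2 -> skip
r=37=100101 popcount=3 -> KEEP
r=38=100110 popcount=3 -> KEEP
r=39=100111 popcount=4 -> skip
r=40=101000 popcount=2 -> skip
r=41=101001 popcount=3 -> KEEP
r=42=101010 popcount=3 -> KEEP
r=43=101011 popcount=4 -> skip
r=44=101100 popcount=3 -> KEEP
r=45=101101 popcount=4 -> skip
r=46=101110 popcount=4 -> skip
r=47=101111 popcount=5 -> skip
r=48=110000 popcount=2 -> skip
r=49=110001 popcount=3 -> KEEP
r=50=110010 popcount=3 -> KEEP
r=51=110011 popcount=4 -> skip
r=52=110100 popcount=3 -> KEEP
r=53=110101 popcount=4 -> skip
Kept rows: 22 25 26 28 35 37 38 41 42 44 49 50 52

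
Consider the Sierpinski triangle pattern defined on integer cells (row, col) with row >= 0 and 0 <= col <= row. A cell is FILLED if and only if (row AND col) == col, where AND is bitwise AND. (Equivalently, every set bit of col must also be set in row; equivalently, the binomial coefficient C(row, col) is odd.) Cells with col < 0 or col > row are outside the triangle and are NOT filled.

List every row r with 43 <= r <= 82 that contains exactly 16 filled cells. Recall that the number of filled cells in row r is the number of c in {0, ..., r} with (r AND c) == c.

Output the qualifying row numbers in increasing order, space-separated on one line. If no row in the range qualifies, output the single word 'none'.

Answer: 43 45 46 51 53 54 57 58 60 71 75 77 78

Derivation:
Row r has 2^popcount(r) filled cells, so we need popcount(r) = log2(16) = 4.
Scan r = 43..82 and keep those with exactly 4 one-bits:
r=43=101011 popcount=4 -> KEEP
r=44=101100 popcount=3 -> skip
r=45=101101 popcount=4 -> KEEP
r=46=101110 popcount=4 -> KEEP
r=47=101111 popcount=5 -> skip
r=48=110000 popcount=2 -> skip
r=49=110001 popcount=3 -> skip
r=50=110010 popcount=3 -> skip
r=51=110011 popcount=4 -> KEEP
r=52=110100 popcount=3 -> skip
r=53=110101 popcount=4 -> KEEP
r=54=110110 popcount=4 -> KEEP
r=55=110111 popcount=5 -> skip
r=56=111000 popcount=3 -> skip
r=57=111001 popcount=4 -> KEEP
r=58=111010 popcount=4 -> KEEP
r=59=111011 popcount=5 -> skip
r=60=111100 popcount=4 -> KEEP
r=61=111101 popcount=5 -> skip
r=62=111110 popcount=5 -> skip
r=63=111111 popcount=6 -> skip
r=64=1000000 popcount=1 -> skip
r=65=1000001 popcount=2 -> skip
r=66=1000010 popcount=2 -> skip
r=67=1000011 popcount=3 -> skip
r=68=1000100 popcount=2 -> skip
r=69=1000101 popcount=3 -> skip
r=70=1000110 popcount=3 -> skip
r=71=1000111 popcount=4 -> KEEP
r=72=1001000 popcount=2 -> skip
r=73=1001001 popcount=3 -> skip
r=74=1001010 popcount=3 -> skip
r=75=1001011 popcount=4 -> KEEP
r=76=1001100 popcount=3 -> skip
r=77=1001101 popcount=4 -> KEEP
r=78=1001110 popcount=4 -> KEEP
r=79=1001111 popcount=5 -> skip
r=80=1010000 popcount=2 -> skip
r=81=1010001 popcount=3 -> skip
r=82=1010010 popcount=3 -> skip
Kept rows: 43 45 46 51 53 54 57 58 60 71 75 77 78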